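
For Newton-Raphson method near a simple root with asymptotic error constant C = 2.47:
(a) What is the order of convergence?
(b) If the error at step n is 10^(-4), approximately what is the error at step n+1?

(a) Newton-Raphson has quadratic (order 2) convergence near simple roots.
    This means |e_{n+1}| ≈ C|e_n|².

(b) With |e_n| = 10^(-4) and C = 2.47:
    |e_{n+1}| ≈ 2.47 × (10^(-4))² = 2.47 × 10^(-8)

(a) 2 (quadratic); (b) |e_{n+1}| ≈ 2.470e-08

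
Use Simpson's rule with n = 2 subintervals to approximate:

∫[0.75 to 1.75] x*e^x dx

f(x) = x*e^x
a = 0.75, b = 1.75, n = 2
h = (b - a)/n = 0.500000

Simpson's rule: (h/3)[f(x₀) + 4f(x₁) + 2f(x₂) + ... + f(xₙ)]

x_0 = 0.7500, f(x_0) = 1.587750, coefficient = 1
x_1 = 1.2500, f(x_1) = 4.362929, coefficient = 4
x_2 = 1.7500, f(x_2) = 10.070555, coefficient = 1

I ≈ (0.500000/3) × 29.110019 = 4.851670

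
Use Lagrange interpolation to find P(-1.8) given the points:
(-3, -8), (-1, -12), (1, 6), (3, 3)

Lagrange interpolation formula:
P(x) = Σ yᵢ × Lᵢ(x)
where Lᵢ(x) = Π_{j≠i} (x - xⱼ)/(xᵢ - xⱼ)

L_0(-1.8) = (-1.8 - (-1))/(-3 - (-1)) × (-1.8 - 1)/(-3 - 1) × (-1.8 - 3)/(-3 - 3) = 0.224000
L_1(-1.8) = (-1.8 - (-3))/(-1 - (-3)) × (-1.8 - 1)/(-1 - 1) × (-1.8 - 3)/(-1 - 3) = 1.008000
L_2(-1.8) = (-1.8 - (-3))/(1 - (-3)) × (-1.8 - (-1))/(1 - (-1)) × (-1.8 - 3)/(1 - 3) = -0.288000
L_3(-1.8) = (-1.8 - (-3))/(3 - (-3)) × (-1.8 - (-1))/(3 - (-1)) × (-1.8 - 1)/(3 - 1) = 0.056000

P(-1.8) = (-8)×L_0(-1.8) + (-12)×L_1(-1.8) + 6×L_2(-1.8) + 3×L_3(-1.8)
P(-1.8) = -15.448000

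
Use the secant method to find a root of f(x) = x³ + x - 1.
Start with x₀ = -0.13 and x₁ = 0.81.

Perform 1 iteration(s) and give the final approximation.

f(x) = x³ + x - 1
x₀ = -0.13, x₁ = 0.81

Secant formula: x_{n+1} = x_n - f(x_n)(x_n - x_{n-1})/(f(x_n) - f(x_{n-1}))

Iteration 1:
  f(-0.130000) = -1.132197
  f(0.810000) = 0.341441
  x_2 = 0.810000 - 0.341441×(0.810000 - (-0.130000))/(0.341441 - (-1.132197))
       = 0.592203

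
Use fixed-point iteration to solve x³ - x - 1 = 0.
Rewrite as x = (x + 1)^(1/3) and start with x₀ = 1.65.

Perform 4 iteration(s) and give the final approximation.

Equation: x³ - x - 1 = 0
Fixed-point form: x = (x + 1)^(1/3)
x₀ = 1.65

x_1 = g(1.650000) = 1.383828
x_2 = g(1.383828) = 1.335852
x_3 = g(1.335852) = 1.326829
x_4 = g(1.326829) = 1.325119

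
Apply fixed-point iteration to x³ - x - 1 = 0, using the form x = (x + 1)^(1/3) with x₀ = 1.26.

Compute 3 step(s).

Equation: x³ - x - 1 = 0
Fixed-point form: x = (x + 1)^(1/3)
x₀ = 1.26

x_1 = g(1.260000) = 1.312309
x_2 = g(1.312309) = 1.322357
x_3 = g(1.322357) = 1.324269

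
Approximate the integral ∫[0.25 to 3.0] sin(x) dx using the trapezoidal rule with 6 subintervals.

f(x) = sin(x)
a = 0.25, b = 3.0, n = 6
h = (b - a)/n = 0.458333

Trapezoidal rule: (h/2)[f(x₀) + 2f(x₁) + 2f(x₂) + ... + f(xₙ)]

x_0 = 0.2500, f(x_0) = 0.247404, coefficient = 1
x_1 = 0.7083, f(x_1) = 0.650569, coefficient = 2
x_2 = 1.1667, f(x_2) = 0.919445, coefficient = 2
x_3 = 1.6250, f(x_3) = 0.998531, coefficient = 2
x_4 = 2.0833, f(x_4) = 0.871503, coefficient = 2
x_5 = 2.5417, f(x_5) = 0.564581, coefficient = 2
x_6 = 3.0000, f(x_6) = 0.141120, coefficient = 1

I ≈ (0.458333/2) × 8.397784 = 1.924492
Exact value: 1.958905
Error: 0.034413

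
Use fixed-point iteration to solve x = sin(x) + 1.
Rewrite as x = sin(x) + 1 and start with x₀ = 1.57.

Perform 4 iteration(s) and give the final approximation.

Equation: x = sin(x) + 1
Fixed-point form: x = sin(x) + 1
x₀ = 1.57

x_1 = g(1.570000) = 2.000000
x_2 = g(2.000000) = 1.909298
x_3 = g(1.909298) = 1.943253
x_4 = g(1.943253) = 1.931436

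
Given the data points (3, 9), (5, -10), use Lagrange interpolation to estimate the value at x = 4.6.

Lagrange interpolation formula:
P(x) = Σ yᵢ × Lᵢ(x)
where Lᵢ(x) = Π_{j≠i} (x - xⱼ)/(xᵢ - xⱼ)

L_0(4.6) = (4.6 - 5)/(3 - 5) = 0.200000
L_1(4.6) = (4.6 - 3)/(5 - 3) = 0.800000

P(4.6) = 9×L_0(4.6) + (-10)×L_1(4.6)
P(4.6) = -6.200000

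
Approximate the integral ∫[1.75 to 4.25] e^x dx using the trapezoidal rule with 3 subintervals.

f(x) = e^x
a = 1.75, b = 4.25, n = 3
h = (b - a)/n = 0.833333

Trapezoidal rule: (h/2)[f(x₀) + 2f(x₁) + 2f(x₂) + ... + f(xₙ)]

x_0 = 1.7500, f(x_0) = 5.754603, coefficient = 1
x_1 = 2.5833, f(x_1) = 13.241202, coefficient = 2
x_2 = 3.4167, f(x_2) = 30.467687, coefficient = 2
x_3 = 4.2500, f(x_3) = 70.105412, coefficient = 1

I ≈ (0.833333/2) × 163.277792 = 68.032413
Exact value: 64.350810
Error: 3.681604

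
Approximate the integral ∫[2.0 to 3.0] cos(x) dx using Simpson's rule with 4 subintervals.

f(x) = cos(x)
a = 2.0, b = 3.0, n = 4
h = (b - a)/n = 0.250000

Simpson's rule: (h/3)[f(x₀) + 4f(x₁) + 2f(x₂) + ... + f(xₙ)]

x_0 = 2.0000, f(x_0) = -0.416147, coefficient = 1
x_1 = 2.2500, f(x_1) = -0.628174, coefficient = 4
x_2 = 2.5000, f(x_2) = -0.801144, coefficient = 2
x_3 = 2.7500, f(x_3) = -0.924302, coefficient = 4
x_4 = 3.0000, f(x_4) = -0.989992, coefficient = 1

I ≈ (0.250000/3) × -9.218331 = -0.768194
Exact value: -0.768177
Error: 0.000017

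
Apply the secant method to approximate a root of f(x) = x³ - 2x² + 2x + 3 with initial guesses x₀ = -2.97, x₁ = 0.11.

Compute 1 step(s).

f(x) = x³ - 2x² + 2x + 3
x₀ = -2.97, x₁ = 0.11

Secant formula: x_{n+1} = x_n - f(x_n)(x_n - x_{n-1})/(f(x_n) - f(x_{n-1}))

Iteration 1:
  f(-2.970000) = -46.779873
  f(0.110000) = 3.197131
  x_2 = 0.110000 - 3.197131×(0.110000 - (-2.970000))/(3.197131 - (-46.779873))
       = -0.087034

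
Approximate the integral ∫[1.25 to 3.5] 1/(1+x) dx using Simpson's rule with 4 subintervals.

f(x) = 1/(1+x)
a = 1.25, b = 3.5, n = 4
h = (b - a)/n = 0.562500

Simpson's rule: (h/3)[f(x₀) + 4f(x₁) + 2f(x₂) + ... + f(xₙ)]

x_0 = 1.2500, f(x_0) = 0.444444, coefficient = 1
x_1 = 1.8125, f(x_1) = 0.355556, coefficient = 4
x_2 = 2.3750, f(x_2) = 0.296296, coefficient = 2
x_3 = 2.9375, f(x_3) = 0.253968, coefficient = 4
x_4 = 3.5000, f(x_4) = 0.222222, coefficient = 1

I ≈ (0.562500/3) × 3.697354 = 0.693254
Exact value: 0.693147
Error: 0.000107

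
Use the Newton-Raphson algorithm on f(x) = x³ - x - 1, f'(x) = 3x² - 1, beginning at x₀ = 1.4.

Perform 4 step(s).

f(x) = x³ - x - 1
f'(x) = 3x² - 1
x₀ = 1.4

Newton-Raphson formula: x_{n+1} = x_n - f(x_n)/f'(x_n)

Iteration 1:
  f(1.400000) = 0.344000
  f'(1.400000) = 4.880000
  x_1 = 1.400000 - 0.344000/4.880000 = 1.329508
Iteration 2:
  f(1.329508) = 0.020520
  f'(1.329508) = 4.302776
  x_2 = 1.329508 - 0.020520/4.302776 = 1.324739
Iteration 3:
  f(1.324739) = 0.000091
  f'(1.324739) = 4.264802
  x_3 = 1.324739 - 0.000091/4.264802 = 1.324718
Iteration 4:
  f(1.324718) = 0.000000
  f'(1.324718) = 4.264633
  x_4 = 1.324718 - 0.000000/4.264633 = 1.324718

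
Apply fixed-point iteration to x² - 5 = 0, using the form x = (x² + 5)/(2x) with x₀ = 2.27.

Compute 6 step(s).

Equation: x² - 5 = 0
Fixed-point form: x = (x² + 5)/(2x)
x₀ = 2.27

x_1 = g(2.270000) = 2.236322
x_2 = g(2.236322) = 2.236068
x_3 = g(2.236068) = 2.236068
x_4 = g(2.236068) = 2.236068
x_5 = g(2.236068) = 2.236068
x_6 = g(2.236068) = 2.236068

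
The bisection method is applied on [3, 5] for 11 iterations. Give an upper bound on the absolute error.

Bisection error bound: |error| ≤ (b-a)/2^n
|error| ≤ (5 - 3)/2^11 = 2/2^11
|error| ≤ 0.0009765625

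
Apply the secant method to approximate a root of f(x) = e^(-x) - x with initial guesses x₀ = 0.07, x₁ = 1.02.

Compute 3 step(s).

f(x) = e^(-x) - x
x₀ = 0.07, x₁ = 1.02

Secant formula: x_{n+1} = x_n - f(x_n)(x_n - x_{n-1})/(f(x_n) - f(x_{n-1}))

Iteration 1:
  f(0.070000) = 0.862394
  f(1.020000) = -0.659405
  x_2 = 1.020000 - (-0.659405)×(1.020000 - 0.070000)/(-0.659405 - 0.862394)
       = 0.608359
Iteration 2:
  f(1.020000) = -0.659405
  f(0.608359) = -0.064116
  x_3 = 0.608359 - (-0.064116)×(0.608359 - 1.020000)/(-0.064116 - (-0.659405))
       = 0.564023
Iteration 3:
  f(0.608359) = -0.064116
  f(0.564023) = 0.004893
  x_4 = 0.564023 - 0.004893×(0.564023 - 0.608359)/(0.004893 - (-0.064116))
       = 0.567166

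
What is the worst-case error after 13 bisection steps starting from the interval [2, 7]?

Bisection error bound: |error| ≤ (b-a)/2^n
|error| ≤ (7 - 2)/2^13 = 5/2^13
|error| ≤ 0.0006103516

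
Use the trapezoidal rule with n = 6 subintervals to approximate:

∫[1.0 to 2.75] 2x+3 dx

f(x) = 2x+3
a = 1.0, b = 2.75, n = 6
h = (b - a)/n = 0.291667

Trapezoidal rule: (h/2)[f(x₀) + 2f(x₁) + 2f(x₂) + ... + f(xₙ)]

x_0 = 1.0000, f(x_0) = 5.000000, coefficient = 1
x_1 = 1.2917, f(x_1) = 5.583333, coefficient = 2
x_2 = 1.5833, f(x_2) = 6.166667, coefficient = 2
x_3 = 1.8750, f(x_3) = 6.750000, coefficient = 2
x_4 = 2.1667, f(x_4) = 7.333333, coefficient = 2
x_5 = 2.4583, f(x_5) = 7.916667, coefficient = 2
x_6 = 2.7500, f(x_6) = 8.500000, coefficient = 1

I ≈ (0.291667/2) × 81.000000 = 11.812500
Exact value: 11.812500
Error: 0.000000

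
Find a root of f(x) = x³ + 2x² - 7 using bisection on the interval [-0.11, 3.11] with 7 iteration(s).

f(x) = x³ + 2x² - 7
Initial interval: [-0.11, 3.11]

Iteration 1:
  c_1 = (-0.110000 + 3.110000)/2 = 1.500000
  f(c_1) = f(1.500000) = 0.875000
  f(a) × f(c) < 0, new interval: [-0.110000, 1.500000]
Iteration 2:
  c_2 = (-0.110000 + 1.500000)/2 = 0.695000
  f(c_2) = f(0.695000) = -5.698248
  f(a) × f(c) ≥ 0, new interval: [0.695000, 1.500000]
Iteration 3:
  c_3 = (0.695000 + 1.500000)/2 = 1.097500
  f(c_3) = f(1.097500) = -3.269042
  f(a) × f(c) ≥ 0, new interval: [1.097500, 1.500000]
Iteration 4:
  c_4 = (1.097500 + 1.500000)/2 = 1.298750
  f(c_4) = f(1.298750) = -1.435828
  f(a) × f(c) ≥ 0, new interval: [1.298750, 1.500000]
Iteration 5:
  c_5 = (1.298750 + 1.500000)/2 = 1.399375
  f(c_5) = f(1.399375) = -0.343173
  f(a) × f(c) ≥ 0, new interval: [1.399375, 1.500000]
Iteration 6:
  c_6 = (1.399375 + 1.500000)/2 = 1.449688
  f(c_6) = f(1.449688) = 0.249842
  f(a) × f(c) < 0, new interval: [1.399375, 1.449688]
Iteration 7:
  c_7 = (1.399375 + 1.449688)/2 = 1.424531
  f(c_7) = f(1.424531) = -0.050635
  f(a) × f(c) ≥ 0, new interval: [1.424531, 1.449688]

After 7 iteration(s), the approximation is c_7 = 1.424531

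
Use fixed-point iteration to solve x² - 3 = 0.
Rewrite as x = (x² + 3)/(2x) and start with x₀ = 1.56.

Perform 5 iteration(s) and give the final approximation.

Equation: x² - 3 = 0
Fixed-point form: x = (x² + 3)/(2x)
x₀ = 1.56

x_1 = g(1.560000) = 1.741538
x_2 = g(1.741538) = 1.732077
x_3 = g(1.732077) = 1.732051
x_4 = g(1.732051) = 1.732051
x_5 = g(1.732051) = 1.732051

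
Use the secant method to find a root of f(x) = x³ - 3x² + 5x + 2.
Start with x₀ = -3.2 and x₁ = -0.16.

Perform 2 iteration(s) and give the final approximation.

f(x) = x³ - 3x² + 5x + 2
x₀ = -3.2, x₁ = -0.16

Secant formula: x_{n+1} = x_n - f(x_n)(x_n - x_{n-1})/(f(x_n) - f(x_{n-1}))

Iteration 1:
  f(-3.200000) = -77.488000
  f(-0.160000) = 1.119104
  x_2 = -0.160000 - 1.119104×(-0.160000 - (-3.200000))/(1.119104 - (-77.488000))
       = -0.203280
Iteration 2:
  f(-0.160000) = 1.119104
  f(-0.203280) = 0.851235
  x_3 = -0.203280 - 0.851235×(-0.203280 - (-0.160000))/(0.851235 - 1.119104)
       = -0.340813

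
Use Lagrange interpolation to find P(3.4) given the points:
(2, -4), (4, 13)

Lagrange interpolation formula:
P(x) = Σ yᵢ × Lᵢ(x)
where Lᵢ(x) = Π_{j≠i} (x - xⱼ)/(xᵢ - xⱼ)

L_0(3.4) = (3.4 - 4)/(2 - 4) = 0.300000
L_1(3.4) = (3.4 - 2)/(4 - 2) = 0.700000

P(3.4) = (-4)×L_0(3.4) + 13×L_1(3.4)
P(3.4) = 7.900000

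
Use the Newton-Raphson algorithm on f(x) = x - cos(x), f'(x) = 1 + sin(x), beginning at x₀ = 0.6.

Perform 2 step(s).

f(x) = x - cos(x)
f'(x) = 1 + sin(x)
x₀ = 0.6

Newton-Raphson formula: x_{n+1} = x_n - f(x_n)/f'(x_n)

Iteration 1:
  f(0.600000) = -0.225336
  f'(0.600000) = 1.564642
  x_1 = 0.600000 - (-0.225336)/1.564642 = 0.744017
Iteration 2:
  f(0.744017) = 0.008264
  f'(0.744017) = 1.677249
  x_2 = 0.744017 - 0.008264/1.677249 = 0.739090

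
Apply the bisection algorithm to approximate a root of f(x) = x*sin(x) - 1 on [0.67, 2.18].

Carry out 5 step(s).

f(x) = x*sin(x) - 1
Initial interval: [0.67, 2.18]

Iteration 1:
  c_1 = (0.670000 + 2.180000)/2 = 1.425000
  f(c_1) = f(1.425000) = 0.409882
  f(a) × f(c) < 0, new interval: [0.670000, 1.425000]
Iteration 2:
  c_2 = (0.670000 + 1.425000)/2 = 1.047500
  f(c_2) = f(1.047500) = -0.092680
  f(a) × f(c) ≥ 0, new interval: [1.047500, 1.425000]
Iteration 3:
  c_3 = (1.047500 + 1.425000)/2 = 1.236250
  f(c_3) = f(1.236250) = 0.167712
  f(a) × f(c) < 0, new interval: [1.047500, 1.236250]
Iteration 4:
  c_4 = (1.047500 + 1.236250)/2 = 1.141875
  f(c_4) = f(1.141875) = 0.038438
  f(a) × f(c) < 0, new interval: [1.047500, 1.141875]
Iteration 5:
  c_5 = (1.047500 + 1.141875)/2 = 1.094688
  f(c_5) = f(1.094688) = -0.027058
  f(a) × f(c) ≥ 0, new interval: [1.094688, 1.141875]

After 5 iteration(s), the approximation is c_5 = 1.094688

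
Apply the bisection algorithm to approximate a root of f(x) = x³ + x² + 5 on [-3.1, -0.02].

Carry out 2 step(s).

f(x) = x³ + x² + 5
Initial interval: [-3.1, -0.02]

Iteration 1:
  c_1 = (-3.100000 + (-0.020000))/2 = -1.560000
  f(c_1) = f(-1.560000) = 3.637184
  f(a) × f(c) < 0, new interval: [-3.100000, -1.560000]
Iteration 2:
  c_2 = (-3.100000 + (-1.560000))/2 = -2.330000
  f(c_2) = f(-2.330000) = -2.220437
  f(a) × f(c) ≥ 0, new interval: [-2.330000, -1.560000]

After 2 iteration(s), the approximation is c_2 = -2.330000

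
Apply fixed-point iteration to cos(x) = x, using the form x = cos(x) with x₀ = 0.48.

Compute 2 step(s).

Equation: cos(x) = x
Fixed-point form: x = cos(x)
x₀ = 0.48

x_1 = g(0.480000) = 0.886995
x_2 = g(0.886995) = 0.631744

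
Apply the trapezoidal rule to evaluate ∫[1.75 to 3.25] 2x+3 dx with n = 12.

f(x) = 2x+3
a = 1.75, b = 3.25, n = 12
h = (b - a)/n = 0.125000

Trapezoidal rule: (h/2)[f(x₀) + 2f(x₁) + 2f(x₂) + ... + f(xₙ)]

x_0 = 1.7500, f(x_0) = 6.500000, coefficient = 1
x_1 = 1.8750, f(x_1) = 6.750000, coefficient = 2
x_2 = 2.0000, f(x_2) = 7.000000, coefficient = 2
x_3 = 2.1250, f(x_3) = 7.250000, coefficient = 2
x_4 = 2.2500, f(x_4) = 7.500000, coefficient = 2
x_5 = 2.3750, f(x_5) = 7.750000, coefficient = 2
x_6 = 2.5000, f(x_6) = 8.000000, coefficient = 2
x_7 = 2.6250, f(x_7) = 8.250000, coefficient = 2
x_8 = 2.7500, f(x_8) = 8.500000, coefficient = 2
x_9 = 2.8750, f(x_9) = 8.750000, coefficient = 2
x_10 = 3.0000, f(x_10) = 9.000000, coefficient = 2
x_11 = 3.1250, f(x_11) = 9.250000, coefficient = 2
x_12 = 3.2500, f(x_12) = 9.500000, coefficient = 1

I ≈ (0.125000/2) × 192.000000 = 12.000000
Exact value: 12.000000
Error: 0.000000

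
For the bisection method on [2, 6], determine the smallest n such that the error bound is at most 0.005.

We need (b-a)/2^n ≤ 0.005
(6 - 2)/2^n ≤ 0.005
4/2^n ≤ 0.005
2^n ≥ 800
n ≥ log₂(800) = 9.64
n ≥ 10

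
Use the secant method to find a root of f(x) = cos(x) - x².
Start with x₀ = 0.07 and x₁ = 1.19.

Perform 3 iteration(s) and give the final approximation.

f(x) = cos(x) - x²
x₀ = 0.07, x₁ = 1.19

Secant formula: x_{n+1} = x_n - f(x_n)(x_n - x_{n-1})/(f(x_n) - f(x_{n-1}))

Iteration 1:
  f(0.070000) = 0.992651
  f(1.190000) = -1.044440
  x_2 = 1.190000 - (-1.044440)×(1.190000 - 0.070000)/(-1.044440 - 0.992651)
       = 0.615763
Iteration 2:
  f(1.190000) = -1.044440
  f(0.615763) = 0.437169
  x_3 = 0.615763 - 0.437169×(0.615763 - 1.190000)/(0.437169 - (-1.044440))
       = 0.785199
Iteration 3:
  f(0.615763) = 0.437169
  f(0.785199) = 0.090709
  x_4 = 0.785199 - 0.090709×(0.785199 - 0.615763)/(0.090709 - 0.437169)
       = 0.829561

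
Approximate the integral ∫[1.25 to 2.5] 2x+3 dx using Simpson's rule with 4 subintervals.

f(x) = 2x+3
a = 1.25, b = 2.5, n = 4
h = (b - a)/n = 0.312500

Simpson's rule: (h/3)[f(x₀) + 4f(x₁) + 2f(x₂) + ... + f(xₙ)]

x_0 = 1.2500, f(x_0) = 5.500000, coefficient = 1
x_1 = 1.5625, f(x_1) = 6.125000, coefficient = 4
x_2 = 1.8750, f(x_2) = 6.750000, coefficient = 2
x_3 = 2.1875, f(x_3) = 7.375000, coefficient = 4
x_4 = 2.5000, f(x_4) = 8.000000, coefficient = 1

I ≈ (0.312500/3) × 81.000000 = 8.437500
Exact value: 8.437500
Error: 0.000000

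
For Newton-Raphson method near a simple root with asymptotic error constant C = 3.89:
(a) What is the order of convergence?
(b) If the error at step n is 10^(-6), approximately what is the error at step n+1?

(a) Newton-Raphson has quadratic (order 2) convergence near simple roots.
    This means |e_{n+1}| ≈ C|e_n|².

(b) With |e_n| = 10^(-6) and C = 3.89:
    |e_{n+1}| ≈ 3.89 × (10^(-6))² = 3.89 × 10^(-12)

(a) 2 (quadratic); (b) |e_{n+1}| ≈ 3.890e-12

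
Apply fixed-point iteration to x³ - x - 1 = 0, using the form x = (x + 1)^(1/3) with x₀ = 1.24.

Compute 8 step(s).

Equation: x³ - x - 1 = 0
Fixed-point form: x = (x + 1)^(1/3)
x₀ = 1.24

x_1 = g(1.240000) = 1.308427
x_2 = g(1.308427) = 1.321616
x_3 = g(1.321616) = 1.324129
x_4 = g(1.324129) = 1.324606
x_5 = g(1.324606) = 1.324697
x_6 = g(1.324697) = 1.324714
x_7 = g(1.324714) = 1.324717
x_8 = g(1.324717) = 1.324718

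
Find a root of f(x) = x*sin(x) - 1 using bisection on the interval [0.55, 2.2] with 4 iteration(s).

f(x) = x*sin(x) - 1
Initial interval: [0.55, 2.2]

Iteration 1:
  c_1 = (0.550000 + 2.200000)/2 = 1.375000
  f(c_1) = f(1.375000) = 0.348728
  f(a) × f(c) < 0, new interval: [0.550000, 1.375000]
Iteration 2:
  c_2 = (0.550000 + 1.375000)/2 = 0.962500
  f(c_2) = f(0.962500) = -0.210151
  f(a) × f(c) ≥ 0, new interval: [0.962500, 1.375000]
Iteration 3:
  c_3 = (0.962500 + 1.375000)/2 = 1.168750
  f(c_3) = f(1.168750) = 0.075556
  f(a) × f(c) < 0, new interval: [0.962500, 1.168750]
Iteration 4:
  c_4 = (0.962500 + 1.168750)/2 = 1.065625
  f(c_4) = f(1.065625) = -0.067481
  f(a) × f(c) ≥ 0, new interval: [1.065625, 1.168750]

After 4 iteration(s), the approximation is c_4 = 1.065625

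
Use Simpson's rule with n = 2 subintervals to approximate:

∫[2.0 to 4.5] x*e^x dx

f(x) = x*e^x
a = 2.0, b = 4.5, n = 2
h = (b - a)/n = 1.250000

Simpson's rule: (h/3)[f(x₀) + 4f(x₁) + 2f(x₂) + ... + f(xₙ)]

x_0 = 2.0000, f(x_0) = 14.778112, coefficient = 1
x_1 = 3.2500, f(x_1) = 83.818605, coefficient = 4
x_2 = 4.5000, f(x_2) = 405.077091, coefficient = 1

I ≈ (1.250000/3) × 755.129622 = 314.637342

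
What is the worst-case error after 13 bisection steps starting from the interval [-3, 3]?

Bisection error bound: |error| ≤ (b-a)/2^n
|error| ≤ (3 - (-3))/2^13 = 6/2^13
|error| ≤ 0.0007324219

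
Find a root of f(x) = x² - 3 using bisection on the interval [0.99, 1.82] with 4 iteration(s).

f(x) = x² - 3
Initial interval: [0.99, 1.82]

Iteration 1:
  c_1 = (0.990000 + 1.820000)/2 = 1.405000
  f(c_1) = f(1.405000) = -1.025975
  f(a) × f(c) ≥ 0, new interval: [1.405000, 1.820000]
Iteration 2:
  c_2 = (1.405000 + 1.820000)/2 = 1.612500
  f(c_2) = f(1.612500) = -0.399844
  f(a) × f(c) ≥ 0, new interval: [1.612500, 1.820000]
Iteration 3:
  c_3 = (1.612500 + 1.820000)/2 = 1.716250
  f(c_3) = f(1.716250) = -0.054486
  f(a) × f(c) ≥ 0, new interval: [1.716250, 1.820000]
Iteration 4:
  c_4 = (1.716250 + 1.820000)/2 = 1.768125
  f(c_4) = f(1.768125) = 0.126266
  f(a) × f(c) < 0, new interval: [1.716250, 1.768125]

After 4 iteration(s), the approximation is c_4 = 1.768125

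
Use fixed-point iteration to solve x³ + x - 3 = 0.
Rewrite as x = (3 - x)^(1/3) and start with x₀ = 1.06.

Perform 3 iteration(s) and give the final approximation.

Equation: x³ + x - 3 = 0
Fixed-point form: x = (3 - x)^(1/3)
x₀ = 1.06

x_1 = g(1.060000) = 1.247194
x_2 = g(1.247194) = 1.205715
x_3 = g(1.205715) = 1.215152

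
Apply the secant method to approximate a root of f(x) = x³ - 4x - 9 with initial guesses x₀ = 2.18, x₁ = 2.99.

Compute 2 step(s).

f(x) = x³ - 4x - 9
x₀ = 2.18, x₁ = 2.99

Secant formula: x_{n+1} = x_n - f(x_n)(x_n - x_{n-1})/(f(x_n) - f(x_{n-1}))

Iteration 1:
  f(2.180000) = -7.359768
  f(2.990000) = 5.770899
  x_2 = 2.990000 - 5.770899×(2.990000 - 2.180000)/(5.770899 - (-7.359768))
       = 2.634007
Iteration 2:
  f(2.990000) = 5.770899
  f(2.634007) = -1.261310
  x_3 = 2.634007 - (-1.261310)×(2.634007 - 2.990000)/(-1.261310 - 5.770899)
       = 2.697858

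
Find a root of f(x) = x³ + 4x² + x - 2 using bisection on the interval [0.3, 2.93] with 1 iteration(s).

f(x) = x³ + 4x² + x - 2
Initial interval: [0.3, 2.93]

Iteration 1:
  c_1 = (0.300000 + 2.930000)/2 = 1.615000
  f(c_1) = f(1.615000) = 14.260183
  f(a) × f(c) < 0, new interval: [0.300000, 1.615000]

After 1 iteration(s), the approximation is c_1 = 1.615000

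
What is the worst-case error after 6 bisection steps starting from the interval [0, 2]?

Bisection error bound: |error| ≤ (b-a)/2^n
|error| ≤ (2 - 0)/2^6 = 2/2^6
|error| ≤ 0.0312500000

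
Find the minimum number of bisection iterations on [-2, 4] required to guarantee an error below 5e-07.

We need (b-a)/2^n ≤ 5e-07
(4 - (-2))/2^n ≤ 5e-07
6/2^n ≤ 5e-07
2^n ≥ 12000000
n ≥ log₂(12000000) = 23.52
n ≥ 24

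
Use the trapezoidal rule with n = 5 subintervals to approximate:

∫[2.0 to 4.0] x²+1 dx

f(x) = x²+1
a = 2.0, b = 4.0, n = 5
h = (b - a)/n = 0.400000

Trapezoidal rule: (h/2)[f(x₀) + 2f(x₁) + 2f(x₂) + ... + f(xₙ)]

x_0 = 2.0000, f(x_0) = 5.000000, coefficient = 1
x_1 = 2.4000, f(x_1) = 6.760000, coefficient = 2
x_2 = 2.8000, f(x_2) = 8.840000, coefficient = 2
x_3 = 3.2000, f(x_3) = 11.240000, coefficient = 2
x_4 = 3.6000, f(x_4) = 13.960000, coefficient = 2
x_5 = 4.0000, f(x_5) = 17.000000, coefficient = 1

I ≈ (0.400000/2) × 103.600000 = 20.720000
Exact value: 20.666667
Error: 0.053333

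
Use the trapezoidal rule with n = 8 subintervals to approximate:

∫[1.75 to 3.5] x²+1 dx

f(x) = x²+1
a = 1.75, b = 3.5, n = 8
h = (b - a)/n = 0.218750

Trapezoidal rule: (h/2)[f(x₀) + 2f(x₁) + 2f(x₂) + ... + f(xₙ)]

x_0 = 1.7500, f(x_0) = 4.062500, coefficient = 1
x_1 = 1.9688, f(x_1) = 4.875977, coefficient = 2
x_2 = 2.1875, f(x_2) = 5.785156, coefficient = 2
x_3 = 2.4062, f(x_3) = 6.790039, coefficient = 2
x_4 = 2.6250, f(x_4) = 7.890625, coefficient = 2
x_5 = 2.8438, f(x_5) = 9.086914, coefficient = 2
x_6 = 3.0625, f(x_6) = 10.378906, coefficient = 2
x_7 = 3.2812, f(x_7) = 11.766602, coefficient = 2
x_8 = 3.5000, f(x_8) = 13.250000, coefficient = 1

I ≈ (0.218750/2) × 130.460938 = 14.269165
Exact value: 14.255208
Error: 0.013957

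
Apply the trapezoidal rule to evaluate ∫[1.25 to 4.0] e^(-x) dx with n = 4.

f(x) = e^(-x)
a = 1.25, b = 4.0, n = 4
h = (b - a)/n = 0.687500

Trapezoidal rule: (h/2)[f(x₀) + 2f(x₁) + 2f(x₂) + ... + f(xₙ)]

x_0 = 1.2500, f(x_0) = 0.286505, coefficient = 1
x_1 = 1.9375, f(x_1) = 0.144064, coefficient = 2
x_2 = 2.6250, f(x_2) = 0.072440, coefficient = 2
x_3 = 3.3125, f(x_3) = 0.036425, coefficient = 2
x_4 = 4.0000, f(x_4) = 0.018316, coefficient = 1

I ≈ (0.687500/2) × 0.810677 = 0.278670
Exact value: 0.268189
Error: 0.010481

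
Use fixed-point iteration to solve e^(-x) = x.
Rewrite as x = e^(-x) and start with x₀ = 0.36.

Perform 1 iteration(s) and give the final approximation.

Equation: e^(-x) = x
Fixed-point form: x = e^(-x)
x₀ = 0.36

x_1 = g(0.360000) = 0.697676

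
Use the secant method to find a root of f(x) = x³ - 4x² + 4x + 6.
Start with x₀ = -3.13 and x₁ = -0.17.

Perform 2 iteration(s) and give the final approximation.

f(x) = x³ - 4x² + 4x + 6
x₀ = -3.13, x₁ = -0.17

Secant formula: x_{n+1} = x_n - f(x_n)(x_n - x_{n-1})/(f(x_n) - f(x_{n-1}))

Iteration 1:
  f(-3.130000) = -76.371897
  f(-0.170000) = 5.199487
  x_2 = -0.170000 - 5.199487×(-0.170000 - (-3.130000))/(5.199487 - (-76.371897))
       = -0.358675
Iteration 2:
  f(-0.170000) = 5.199487
  f(-0.358675) = 4.004566
  x_3 = -0.358675 - 4.004566×(-0.358675 - (-0.170000))/(4.004566 - 5.199487)
       = -0.990986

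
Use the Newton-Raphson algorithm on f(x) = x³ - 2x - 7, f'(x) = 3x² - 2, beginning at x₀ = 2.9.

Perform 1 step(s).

f(x) = x³ - 2x - 7
f'(x) = 3x² - 2
x₀ = 2.9

Newton-Raphson formula: x_{n+1} = x_n - f(x_n)/f'(x_n)

Iteration 1:
  f(2.900000) = 11.589000
  f'(2.900000) = 23.230000
  x_1 = 2.900000 - 11.589000/23.230000 = 2.401119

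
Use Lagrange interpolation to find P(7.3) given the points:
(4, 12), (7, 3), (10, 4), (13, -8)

Lagrange interpolation formula:
P(x) = Σ yᵢ × Lᵢ(x)
where Lᵢ(x) = Π_{j≠i} (x - xⱼ)/(xᵢ - xⱼ)

L_0(7.3) = (7.3 - 7)/(4 - 7) × (7.3 - 10)/(4 - 10) × (7.3 - 13)/(4 - 13) = -0.028500
L_1(7.3) = (7.3 - 4)/(7 - 4) × (7.3 - 10)/(7 - 10) × (7.3 - 13)/(7 - 13) = 0.940500
L_2(7.3) = (7.3 - 4)/(10 - 4) × (7.3 - 7)/(10 - 7) × (7.3 - 13)/(10 - 13) = 0.104500
L_3(7.3) = (7.3 - 4)/(13 - 4) × (7.3 - 7)/(13 - 7) × (7.3 - 10)/(13 - 10) = -0.016500

P(7.3) = 12×L_0(7.3) + 3×L_1(7.3) + 4×L_2(7.3) + (-8)×L_3(7.3)
P(7.3) = 3.029500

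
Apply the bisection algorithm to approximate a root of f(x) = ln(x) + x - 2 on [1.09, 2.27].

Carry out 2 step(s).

f(x) = ln(x) + x - 2
Initial interval: [1.09, 2.27]

Iteration 1:
  c_1 = (1.090000 + 2.270000)/2 = 1.680000
  f(c_1) = f(1.680000) = 0.198794
  f(a) × f(c) < 0, new interval: [1.090000, 1.680000]
Iteration 2:
  c_2 = (1.090000 + 1.680000)/2 = 1.385000
  f(c_2) = f(1.385000) = -0.289300
  f(a) × f(c) ≥ 0, new interval: [1.385000, 1.680000]

After 2 iteration(s), the approximation is c_2 = 1.385000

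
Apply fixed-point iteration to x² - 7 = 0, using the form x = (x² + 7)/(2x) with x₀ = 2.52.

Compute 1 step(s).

Equation: x² - 7 = 0
Fixed-point form: x = (x² + 7)/(2x)
x₀ = 2.52

x_1 = g(2.520000) = 2.648889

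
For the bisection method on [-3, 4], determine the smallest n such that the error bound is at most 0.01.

We need (b-a)/2^n ≤ 0.01
(4 - (-3))/2^n ≤ 0.01
7/2^n ≤ 0.01
2^n ≥ 700
n ≥ log₂(700) = 9.45
n ≥ 10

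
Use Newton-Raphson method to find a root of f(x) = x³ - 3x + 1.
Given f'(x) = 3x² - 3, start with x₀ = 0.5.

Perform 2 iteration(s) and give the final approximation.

f(x) = x³ - 3x + 1
f'(x) = 3x² - 3
x₀ = 0.5

Newton-Raphson formula: x_{n+1} = x_n - f(x_n)/f'(x_n)

Iteration 1:
  f(0.500000) = -0.375000
  f'(0.500000) = -2.250000
  x_1 = 0.500000 - (-0.375000)/(-2.250000) = 0.333333
Iteration 2:
  f(0.333333) = 0.037037
  f'(0.333333) = -2.666667
  x_2 = 0.333333 - 0.037037/(-2.666667) = 0.347222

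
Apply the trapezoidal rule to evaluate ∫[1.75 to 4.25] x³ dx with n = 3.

f(x) = x³
a = 1.75, b = 4.25, n = 3
h = (b - a)/n = 0.833333

Trapezoidal rule: (h/2)[f(x₀) + 2f(x₁) + 2f(x₂) + ... + f(xₙ)]

x_0 = 1.7500, f(x_0) = 5.359375, coefficient = 1
x_1 = 2.5833, f(x_1) = 17.240162, coefficient = 2
x_2 = 3.4167, f(x_2) = 39.884838, coefficient = 2
x_3 = 4.2500, f(x_3) = 76.765625, coefficient = 1

I ≈ (0.833333/2) × 196.375000 = 81.822917
Exact value: 79.218750
Error: 2.604167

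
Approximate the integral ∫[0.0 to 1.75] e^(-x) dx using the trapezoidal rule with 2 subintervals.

f(x) = e^(-x)
a = 0.0, b = 1.75, n = 2
h = (b - a)/n = 0.875000

Trapezoidal rule: (h/2)[f(x₀) + 2f(x₁) + 2f(x₂) + ... + f(xₙ)]

x_0 = 0.0000, f(x_0) = 1.000000, coefficient = 1
x_1 = 0.8750, f(x_1) = 0.416862, coefficient = 2
x_2 = 1.7500, f(x_2) = 0.173774, coefficient = 1

I ≈ (0.875000/2) × 2.007498 = 0.878280
Exact value: 0.826226
Error: 0.052054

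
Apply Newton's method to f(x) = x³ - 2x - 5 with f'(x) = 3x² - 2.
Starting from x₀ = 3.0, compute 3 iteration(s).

f(x) = x³ - 2x - 5
f'(x) = 3x² - 2
x₀ = 3.0

Newton-Raphson formula: x_{n+1} = x_n - f(x_n)/f'(x_n)

Iteration 1:
  f(3.000000) = 16.000000
  f'(3.000000) = 25.000000
  x_1 = 3.000000 - 16.000000/25.000000 = 2.360000
Iteration 2:
  f(2.360000) = 3.424256
  f'(2.360000) = 14.708800
  x_2 = 2.360000 - 3.424256/14.708800 = 2.127197
Iteration 3:
  f(2.127197) = 0.371100
  f'(2.127197) = 11.574898
  x_3 = 2.127197 - 0.371100/11.574898 = 2.095136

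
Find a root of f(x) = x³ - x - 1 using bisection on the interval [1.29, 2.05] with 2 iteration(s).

f(x) = x³ - x - 1
Initial interval: [1.29, 2.05]

Iteration 1:
  c_1 = (1.290000 + 2.050000)/2 = 1.670000
  f(c_1) = f(1.670000) = 1.987463
  f(a) × f(c) < 0, new interval: [1.290000, 1.670000]
Iteration 2:
  c_2 = (1.290000 + 1.670000)/2 = 1.480000
  f(c_2) = f(1.480000) = 0.761792
  f(a) × f(c) < 0, new interval: [1.290000, 1.480000]

After 2 iteration(s), the approximation is c_2 = 1.480000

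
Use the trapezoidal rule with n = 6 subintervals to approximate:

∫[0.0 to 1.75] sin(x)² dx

f(x) = sin(x)²
a = 0.0, b = 1.75, n = 6
h = (b - a)/n = 0.291667

Trapezoidal rule: (h/2)[f(x₀) + 2f(x₁) + 2f(x₂) + ... + f(xₙ)]

x_0 = 0.0000, f(x_0) = 0.000000, coefficient = 1
x_1 = 0.2917, f(x_1) = 0.082684, coefficient = 2
x_2 = 0.5833, f(x_2) = 0.303391, coefficient = 2
x_3 = 0.8750, f(x_3) = 0.589123, coefficient = 2
x_4 = 1.1667, f(x_4) = 0.845379, coefficient = 2
x_5 = 1.4583, f(x_5) = 0.987405, coefficient = 2
x_6 = 1.7500, f(x_6) = 0.968228, coefficient = 1

I ≈ (0.291667/2) × 6.584193 = 0.960195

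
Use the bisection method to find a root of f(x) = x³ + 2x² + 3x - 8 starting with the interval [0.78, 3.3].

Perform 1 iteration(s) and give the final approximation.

f(x) = x³ + 2x² + 3x - 8
Initial interval: [0.78, 3.3]

Iteration 1:
  c_1 = (0.780000 + 3.300000)/2 = 2.040000
  f(c_1) = f(2.040000) = 14.932864
  f(a) × f(c) < 0, new interval: [0.780000, 2.040000]

After 1 iteration(s), the approximation is c_1 = 2.040000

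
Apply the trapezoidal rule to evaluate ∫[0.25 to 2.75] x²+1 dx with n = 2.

f(x) = x²+1
a = 0.25, b = 2.75, n = 2
h = (b - a)/n = 1.250000

Trapezoidal rule: (h/2)[f(x₀) + 2f(x₁) + 2f(x₂) + ... + f(xₙ)]

x_0 = 0.2500, f(x_0) = 1.062500, coefficient = 1
x_1 = 1.5000, f(x_1) = 3.250000, coefficient = 2
x_2 = 2.7500, f(x_2) = 8.562500, coefficient = 1

I ≈ (1.250000/2) × 16.125000 = 10.078125
Exact value: 9.427083
Error: 0.651042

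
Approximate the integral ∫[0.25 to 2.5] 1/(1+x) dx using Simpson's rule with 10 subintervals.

f(x) = 1/(1+x)
a = 0.25, b = 2.5, n = 10
h = (b - a)/n = 0.225000

Simpson's rule: (h/3)[f(x₀) + 4f(x₁) + 2f(x₂) + ... + f(xₙ)]

x_0 = 0.2500, f(x_0) = 0.800000, coefficient = 1
x_1 = 0.4750, f(x_1) = 0.677966, coefficient = 4
x_2 = 0.7000, f(x_2) = 0.588235, coefficient = 2
x_3 = 0.9250, f(x_3) = 0.519481, coefficient = 4
x_4 = 1.1500, f(x_4) = 0.465116, coefficient = 2
x_5 = 1.3750, f(x_5) = 0.421053, coefficient = 4
x_6 = 1.6000, f(x_6) = 0.384615, coefficient = 2
x_7 = 1.8250, f(x_7) = 0.353982, coefficient = 4
x_8 = 2.0500, f(x_8) = 0.327869, coefficient = 2
x_9 = 2.2750, f(x_9) = 0.305344, coefficient = 4
x_10 = 2.5000, f(x_10) = 0.285714, coefficient = 1

I ≈ (0.225000/3) × 13.728686 = 1.029651
Exact value: 1.029619
Error: 0.000032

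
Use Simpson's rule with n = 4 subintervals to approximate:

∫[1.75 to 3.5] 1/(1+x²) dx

f(x) = 1/(1+x²)
a = 1.75, b = 3.5, n = 4
h = (b - a)/n = 0.437500

Simpson's rule: (h/3)[f(x₀) + 4f(x₁) + 2f(x₂) + ... + f(xₙ)]

x_0 = 1.7500, f(x_0) = 0.246154, coefficient = 1
x_1 = 2.1875, f(x_1) = 0.172856, coefficient = 4
x_2 = 2.6250, f(x_2) = 0.126733, coefficient = 2
x_3 = 3.0625, f(x_3) = 0.096349, coefficient = 4
x_4 = 3.5000, f(x_4) = 0.075472, coefficient = 1

I ≈ (0.437500/3) × 1.651913 = 0.240904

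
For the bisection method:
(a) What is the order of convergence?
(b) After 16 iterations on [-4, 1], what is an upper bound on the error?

(a) Bisection has linear (order 1) convergence; the error is halved each step.

(b) Error bound = (b-a)/2^n = (1 - (-4))/2^{16}
    = 5/2^{16}

(a) 1 (linear); (b) error ≤ 7.63e-05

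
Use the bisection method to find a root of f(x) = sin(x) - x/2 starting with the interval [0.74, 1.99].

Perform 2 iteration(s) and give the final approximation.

f(x) = sin(x) - x/2
Initial interval: [0.74, 1.99]

Iteration 1:
  c_1 = (0.740000 + 1.990000)/2 = 1.365000
  f(c_1) = f(1.365000) = 0.296399
  f(a) × f(c) ≥ 0, new interval: [1.365000, 1.990000]
Iteration 2:
  c_2 = (1.365000 + 1.990000)/2 = 1.677500
  f(c_2) = f(1.677500) = 0.155563
  f(a) × f(c) ≥ 0, new interval: [1.677500, 1.990000]

After 2 iteration(s), the approximation is c_2 = 1.677500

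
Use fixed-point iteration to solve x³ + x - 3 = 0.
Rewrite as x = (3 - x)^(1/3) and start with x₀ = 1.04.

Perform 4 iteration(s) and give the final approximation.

Equation: x³ + x - 3 = 0
Fixed-point form: x = (3 - x)^(1/3)
x₀ = 1.04

x_1 = g(1.040000) = 1.251465
x_2 = g(1.251465) = 1.204735
x_3 = g(1.204735) = 1.215373
x_4 = g(1.215373) = 1.212967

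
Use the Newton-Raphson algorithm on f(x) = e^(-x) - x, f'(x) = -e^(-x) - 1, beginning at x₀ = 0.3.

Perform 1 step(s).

f(x) = e^(-x) - x
f'(x) = -e^(-x) - 1
x₀ = 0.3

Newton-Raphson formula: x_{n+1} = x_n - f(x_n)/f'(x_n)

Iteration 1:
  f(0.300000) = 0.440818
  f'(0.300000) = -1.740818
  x_1 = 0.300000 - 0.440818/(-1.740818) = 0.553225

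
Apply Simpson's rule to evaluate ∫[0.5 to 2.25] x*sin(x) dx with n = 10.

f(x) = x*sin(x)
a = 0.5, b = 2.25, n = 10
h = (b - a)/n = 0.175000

Simpson's rule: (h/3)[f(x₀) + 4f(x₁) + 2f(x₂) + ... + f(xₙ)]

x_0 = 0.5000, f(x_0) = 0.239713, coefficient = 1
x_1 = 0.6750, f(x_1) = 0.421806, coefficient = 4
x_2 = 0.8500, f(x_2) = 0.638588, coefficient = 2
x_3 = 1.0250, f(x_3) = 0.876082, coefficient = 4
x_4 = 1.2000, f(x_4) = 1.118447, coefficient = 2
x_5 = 1.3750, f(x_5) = 1.348728, coefficient = 4
x_6 = 1.5500, f(x_6) = 1.549665, coefficient = 2
x_7 = 1.7250, f(x_7) = 1.704531, coefficient = 4
x_8 = 1.9000, f(x_8) = 1.797970, coefficient = 2
x_9 = 2.0750, f(x_9) = 1.816786, coefficient = 4
x_10 = 2.2500, f(x_10) = 1.750665, coefficient = 1

I ≈ (0.175000/3) × 36.871450 = 2.150835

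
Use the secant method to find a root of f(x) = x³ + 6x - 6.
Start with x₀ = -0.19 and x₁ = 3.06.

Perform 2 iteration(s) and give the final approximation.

f(x) = x³ + 6x - 6
x₀ = -0.19, x₁ = 3.06

Secant formula: x_{n+1} = x_n - f(x_n)(x_n - x_{n-1})/(f(x_n) - f(x_{n-1}))

Iteration 1:
  f(-0.190000) = -7.146859
  f(3.060000) = 41.012616
  x_2 = 3.060000 - 41.012616×(3.060000 - (-0.190000))/(41.012616 - (-7.146859))
       = 0.292300
Iteration 2:
  f(3.060000) = 41.012616
  f(0.292300) = -4.221229
  x_3 = 0.292300 - (-4.221229)×(0.292300 - 3.060000)/(-4.221229 - 41.012616)
       = 0.550582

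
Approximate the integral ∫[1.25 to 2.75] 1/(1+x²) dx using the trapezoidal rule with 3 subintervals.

f(x) = 1/(1+x²)
a = 1.25, b = 2.75, n = 3
h = (b - a)/n = 0.500000

Trapezoidal rule: (h/2)[f(x₀) + 2f(x₁) + 2f(x₂) + ... + f(xₙ)]

x_0 = 1.2500, f(x_0) = 0.390244, coefficient = 1
x_1 = 1.7500, f(x_1) = 0.246154, coefficient = 2
x_2 = 2.2500, f(x_2) = 0.164948, coefficient = 2
x_3 = 2.7500, f(x_3) = 0.116788, coefficient = 1

I ≈ (0.500000/2) × 1.329237 = 0.332309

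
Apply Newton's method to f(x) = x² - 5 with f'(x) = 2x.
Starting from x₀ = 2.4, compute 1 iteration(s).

f(x) = x² - 5
f'(x) = 2x
x₀ = 2.4

Newton-Raphson formula: x_{n+1} = x_n - f(x_n)/f'(x_n)

Iteration 1:
  f(2.400000) = 0.760000
  f'(2.400000) = 4.800000
  x_1 = 2.400000 - 0.760000/4.800000 = 2.241667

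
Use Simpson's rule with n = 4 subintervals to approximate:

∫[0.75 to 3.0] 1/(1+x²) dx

f(x) = 1/(1+x²)
a = 0.75, b = 3.0, n = 4
h = (b - a)/n = 0.562500

Simpson's rule: (h/3)[f(x₀) + 4f(x₁) + 2f(x₂) + ... + f(xₙ)]

x_0 = 0.7500, f(x_0) = 0.640000, coefficient = 1
x_1 = 1.3125, f(x_1) = 0.367288, coefficient = 4
x_2 = 1.8750, f(x_2) = 0.221453, coefficient = 2
x_3 = 2.4375, f(x_3) = 0.144063, coefficient = 4
x_4 = 3.0000, f(x_4) = 0.100000, coefficient = 1

I ≈ (0.562500/3) × 3.228312 = 0.605309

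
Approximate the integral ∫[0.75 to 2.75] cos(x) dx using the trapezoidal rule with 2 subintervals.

f(x) = cos(x)
a = 0.75, b = 2.75, n = 2
h = (b - a)/n = 1.000000

Trapezoidal rule: (h/2)[f(x₀) + 2f(x₁) + 2f(x₂) + ... + f(xₙ)]

x_0 = 0.7500, f(x_0) = 0.731689, coefficient = 1
x_1 = 1.7500, f(x_1) = -0.178246, coefficient = 2
x_2 = 2.7500, f(x_2) = -0.924302, coefficient = 1

I ≈ (1.000000/2) × -0.549106 = -0.274553
Exact value: -0.299978
Error: 0.025425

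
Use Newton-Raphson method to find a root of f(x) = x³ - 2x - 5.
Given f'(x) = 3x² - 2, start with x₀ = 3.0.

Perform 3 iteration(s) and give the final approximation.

f(x) = x³ - 2x - 5
f'(x) = 3x² - 2
x₀ = 3.0

Newton-Raphson formula: x_{n+1} = x_n - f(x_n)/f'(x_n)

Iteration 1:
  f(3.000000) = 16.000000
  f'(3.000000) = 25.000000
  x_1 = 3.000000 - 16.000000/25.000000 = 2.360000
Iteration 2:
  f(2.360000) = 3.424256
  f'(2.360000) = 14.708800
  x_2 = 2.360000 - 3.424256/14.708800 = 2.127197
Iteration 3:
  f(2.127197) = 0.371100
  f'(2.127197) = 11.574898
  x_3 = 2.127197 - 0.371100/11.574898 = 2.095136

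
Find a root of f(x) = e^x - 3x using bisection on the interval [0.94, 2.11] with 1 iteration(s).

f(x) = e^x - 3x
Initial interval: [0.94, 2.11]

Iteration 1:
  c_1 = (0.940000 + 2.110000)/2 = 1.525000
  f(c_1) = f(1.525000) = 0.020144
  f(a) × f(c) < 0, new interval: [0.940000, 1.525000]

After 1 iteration(s), the approximation is c_1 = 1.525000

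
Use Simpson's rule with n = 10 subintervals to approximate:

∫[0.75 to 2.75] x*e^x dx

f(x) = x*e^x
a = 0.75, b = 2.75, n = 10
h = (b - a)/n = 0.200000

Simpson's rule: (h/3)[f(x₀) + 4f(x₁) + 2f(x₂) + ... + f(xₙ)]

x_0 = 0.7500, f(x_0) = 1.587750, coefficient = 1
x_1 = 0.9500, f(x_1) = 2.456424, coefficient = 4
x_2 = 1.1500, f(x_2) = 3.631922, coefficient = 2
x_3 = 1.3500, f(x_3) = 5.207524, coefficient = 4
x_4 = 1.5500, f(x_4) = 7.302779, coefficient = 2
x_5 = 1.7500, f(x_5) = 10.070555, coefficient = 4
x_6 = 1.9500, f(x_6) = 13.705941, coefficient = 2
x_7 = 2.1500, f(x_7) = 18.457446, coefficient = 4
x_8 = 2.3500, f(x_8) = 24.641089, coefficient = 2
x_9 = 2.5500, f(x_9) = 32.658115, coefficient = 4
x_10 = 2.7500, f(x_10) = 43.017238, coefficient = 1

I ≈ (0.200000/3) × 418.568702 = 27.904580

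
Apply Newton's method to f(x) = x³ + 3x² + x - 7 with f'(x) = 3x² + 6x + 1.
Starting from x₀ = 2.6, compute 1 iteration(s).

f(x) = x³ + 3x² + x - 7
f'(x) = 3x² + 6x + 1
x₀ = 2.6

Newton-Raphson formula: x_{n+1} = x_n - f(x_n)/f'(x_n)

Iteration 1:
  f(2.600000) = 33.456000
  f'(2.600000) = 36.880000
  x_1 = 2.600000 - 33.456000/36.880000 = 1.692842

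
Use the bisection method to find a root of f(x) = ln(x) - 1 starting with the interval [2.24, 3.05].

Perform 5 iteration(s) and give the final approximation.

f(x) = ln(x) - 1
Initial interval: [2.24, 3.05]

Iteration 1:
  c_1 = (2.240000 + 3.050000)/2 = 2.645000
  f(c_1) = f(2.645000) = -0.027329
  f(a) × f(c) ≥ 0, new interval: [2.645000, 3.050000]
Iteration 2:
  c_2 = (2.645000 + 3.050000)/2 = 2.847500
  f(c_2) = f(2.847500) = 0.046441
  f(a) × f(c) < 0, new interval: [2.645000, 2.847500]
Iteration 3:
  c_3 = (2.645000 + 2.847500)/2 = 2.746250
  f(c_3) = f(2.746250) = 0.010236
  f(a) × f(c) < 0, new interval: [2.645000, 2.746250]
Iteration 4:
  c_4 = (2.645000 + 2.746250)/2 = 2.695625
  f(c_4) = f(2.695625) = -0.008370
  f(a) × f(c) ≥ 0, new interval: [2.695625, 2.746250]
Iteration 5:
  c_5 = (2.695625 + 2.746250)/2 = 2.720937
  f(c_5) = f(2.720937) = 0.000976
  f(a) × f(c) < 0, new interval: [2.695625, 2.720937]

After 5 iteration(s), the approximation is c_5 = 2.720937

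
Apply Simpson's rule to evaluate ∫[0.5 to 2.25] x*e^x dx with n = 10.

f(x) = x*e^x
a = 0.5, b = 2.25, n = 10
h = (b - a)/n = 0.175000

Simpson's rule: (h/3)[f(x₀) + 4f(x₁) + 2f(x₂) + ... + f(xₙ)]

x_0 = 0.5000, f(x_0) = 0.824361, coefficient = 1
x_1 = 0.6750, f(x_1) = 1.325722, coefficient = 4
x_2 = 0.8500, f(x_2) = 1.988700, coefficient = 2
x_3 = 1.0250, f(x_3) = 2.856773, coefficient = 4
x_4 = 1.2000, f(x_4) = 3.984140, coefficient = 2
x_5 = 1.3750, f(x_5) = 5.438230, coefficient = 4
x_6 = 1.5500, f(x_6) = 7.302779, coefficient = 2
x_7 = 1.7250, f(x_7) = 9.681599, coefficient = 4
x_8 = 1.9000, f(x_8) = 12.703199, coefficient = 2
x_9 = 2.0750, f(x_9) = 16.526434, coefficient = 4
x_10 = 2.2500, f(x_10) = 21.347406, coefficient = 1

I ≈ (0.175000/3) × 217.444436 = 12.684259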